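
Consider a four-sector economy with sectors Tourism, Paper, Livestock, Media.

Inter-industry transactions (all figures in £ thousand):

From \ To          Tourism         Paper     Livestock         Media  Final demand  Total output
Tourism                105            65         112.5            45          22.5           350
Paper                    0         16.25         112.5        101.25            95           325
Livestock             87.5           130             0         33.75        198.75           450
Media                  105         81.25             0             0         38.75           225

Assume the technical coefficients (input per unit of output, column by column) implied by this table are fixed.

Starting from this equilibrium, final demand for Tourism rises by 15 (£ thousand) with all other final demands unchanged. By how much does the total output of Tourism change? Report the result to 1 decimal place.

Technical coefficients a_ij = z_ij / X_j:
  a_11 = 105/350 = 0.30, a_21 = 0/350 = 0.00, a_31 = 87.5/350 = 0.25, a_41 = 105/350 = 0.30
  a_12 = 65/325 = 0.20, a_22 = 16.25/325 = 0.05, a_32 = 130/325 = 0.40, a_42 = 81.25/325 = 0.25
  a_13 = 112.5/450 = 0.25, a_23 = 112.5/450 = 0.25, a_33 = 0/450 = 0.00, a_43 = 0/450 = 0.00
  a_14 = 45/225 = 0.20, a_24 = 101.25/225 = 0.45, a_34 = 33.75/225 = 0.15, a_44 = 0/225 = 0.00
I − A =
  [   0.70    -0.20    -0.25    -0.20]
  [   0.00     0.95    -0.25    -0.45]
  [  -0.25    -0.40     1.00    -0.15]
  [  -0.30    -0.25     0.00     1.00]
Compute the cofactors C_ij = (−1)^(i+j)·(3×3 minor ij) of I−A; the adjugate is their transpose:
adj(I−A) = Cᵀ =
  [ 0.728125   0.359375   0.271875   0.348125]
  [ 0.208750   0.566250   0.193750   0.325625]
  [ 0.306125   0.353750   0.502250   0.295750]
  [ 0.270625   0.249375   0.130000   0.523125]
det(I−A) = Σ_j (I−A)_1j·C_1j = (0.70)(0.728125) + (-0.20)(0.208750) + (-0.25)(0.306125) + (-0.20)(0.270625) = 0.33728125
(I − A)⁻¹ = adj(I−A) / det(I−A) ≈
  [   2.1588     1.0655     0.8061     1.0322]
  [   0.6189     1.6789     0.5744     0.9654]
  [   0.9076     1.0488     1.4891     0.8769]
  [   0.8024     0.7394     0.3854     1.5510]
Δx = (I − A)⁻¹ Δd with Δd having +15 in the Tourism component and 0 elsewhere.
So Δx_1 = L_11 · (+15), where L_11 = adj(I−A)_11 / det(I−A) = 0.728125 / 0.33728125.
Δx_1 = 0.728125 × (+15) / 0.33728125 = 10.921875 / 0.33728125 ≈ 32.4.

Δx_1 = 32.4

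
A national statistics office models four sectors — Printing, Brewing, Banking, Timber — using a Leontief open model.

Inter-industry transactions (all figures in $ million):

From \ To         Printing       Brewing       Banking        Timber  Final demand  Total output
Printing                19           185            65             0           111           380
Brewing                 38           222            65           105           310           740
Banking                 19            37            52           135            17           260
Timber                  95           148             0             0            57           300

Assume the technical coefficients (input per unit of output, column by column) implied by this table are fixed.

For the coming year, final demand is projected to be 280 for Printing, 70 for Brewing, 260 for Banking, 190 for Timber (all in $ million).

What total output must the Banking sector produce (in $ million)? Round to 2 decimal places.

x_3 = 684.37

Technical coefficients a_ij = z_ij / X_j:
  a_11 = 19/380 = 0.05, a_21 = 38/380 = 0.10, a_31 = 19/380 = 0.05, a_41 = 95/380 = 0.25
  a_12 = 185/740 = 0.25, a_22 = 222/740 = 0.30, a_32 = 37/740 = 0.05, a_42 = 148/740 = 0.20
  a_13 = 65/260 = 0.25, a_23 = 65/260 = 0.25, a_33 = 52/260 = 0.20, a_43 = 0/260 = 0.00
  a_14 = 0/300 = 0.00, a_24 = 105/300 = 0.35, a_34 = 135/300 = 0.45, a_44 = 0/300 = 0.00
I − A =
  [   0.95    -0.25    -0.25     0.00]
  [  -0.10     0.70    -0.25    -0.35]
  [  -0.05    -0.05     0.80    -0.45]
  [  -0.25    -0.20     0.00     1.00]
Compute the cofactors C_ij = (−1)^(i+j)·(3×3 minor ij) of I−A; the adjugate is their transpose:
adj(I−A) = Cᵀ =
  [ 0.469000   0.235000   0.220000   0.181250]
  [ 0.190625   0.719375   0.284375   0.379750]
  [ 0.128625   0.173625   0.551625   0.309000]
  [ 0.155375   0.202625   0.111875   0.487000]
det(I−A) = Σ_j (I−A)_1j·C_1j = (0.95)(0.469000) + (-0.25)(0.190625) + (-0.25)(0.128625) + (0.00)(0.155375) = 0.3657375
(I − A)⁻¹ = adj(I−A) / det(I−A) ≈
  [   1.2823     0.6425     0.6015     0.4956]
  [   0.5212     1.9669     0.7775     1.0383]
  [   0.3517     0.4747     1.5083     0.8449]
  [   0.4248     0.5540     0.3059     1.3316]
x = (I − A)⁻¹ d = adj(I−A)·d / det(I−A), with det(I−A) = 0.3657375:
  x_1 = (0.469000·280 + 0.235000·70 + 0.220000·260 + 0.181250·190) / 0.3657375 = 239.4075 / 0.3657375 ≈ 654.59
  x_2 = (0.190625·280 + 0.719375·70 + 0.284375·260 + 0.379750·190) / 0.3657375 = 249.82125 / 0.3657375 ≈ 683.06
  x_3 = (0.128625·280 + 0.173625·70 + 0.551625·260 + 0.309000·190) / 0.3657375 = 250.30125 / 0.3657375 ≈ 684.37
  x_4 = (0.155375·280 + 0.202625·70 + 0.111875·260 + 0.487000·190) / 0.3657375 = 179.30625 / 0.3657375 ≈ 490.26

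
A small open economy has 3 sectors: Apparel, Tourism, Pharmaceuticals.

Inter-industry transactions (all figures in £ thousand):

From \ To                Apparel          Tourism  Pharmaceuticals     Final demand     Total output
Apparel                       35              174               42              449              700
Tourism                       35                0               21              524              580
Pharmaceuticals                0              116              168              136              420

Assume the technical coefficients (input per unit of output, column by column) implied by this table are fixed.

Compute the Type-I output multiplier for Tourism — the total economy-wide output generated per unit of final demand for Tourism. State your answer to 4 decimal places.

Technical coefficients a_ij = z_ij / X_j:
  a_11 = 35/700 = 0.05, a_21 = 35/700 = 0.05, a_31 = 0/700 = 0.00
  a_12 = 174/580 = 0.30, a_22 = 0/580 = 0.00, a_32 = 116/580 = 0.20
  a_13 = 42/420 = 0.10, a_23 = 21/420 = 0.05, a_33 = 168/420 = 0.40
I − A =
  [   0.95    -0.30    -0.10]
  [  -0.05     1.00    -0.05]
  [   0.00    -0.20     0.60]
Cofactors of I−A, C_ij = (−1)^(i+j)·(minor ij) (rows/columns in the sector order above):
  C_11 = (1.00)(0.60) − (-0.05)(-0.20) = 0.5900
  C_12 = −[(-0.05)(0.60) − (-0.05)(0.00)] = 0.0300
  C_13 = (-0.05)(-0.20) − (1.00)(0.00) = 0.0100
  C_21 = −[(-0.30)(0.60) − (-0.10)(-0.20)] = 0.2000
  C_22 = (0.95)(0.60) − (-0.10)(0.00) = 0.5700
  C_23 = −[(0.95)(-0.20) − (-0.30)(0.00)] = 0.1900
  C_31 = (-0.30)(-0.05) − (-0.10)(1.00) = 0.1150
  C_32 = −[(0.95)(-0.05) − (-0.10)(-0.05)] = 0.0525
  C_33 = (0.95)(1.00) − (-0.30)(-0.05) = 0.9350
det(I−A) = Σ_j (I−A)_1j·C_1j = (0.95)(0.5900) + (-0.30)(0.0300) + (-0.10)(0.0100) = 0.5505
adj(I−A) = Cᵀ =
  [ 0.5900   0.2000   0.1150]
  [ 0.0300   0.5700   0.0525]
  [ 0.0100   0.1900   0.9350]
(I − A)⁻¹ = adj(I−A) / det(I−A) ≈
  [   1.07175     0.36331     0.20890]
  [   0.05450     1.03542     0.09537]
  [   0.01817     0.34514     1.69846]
The output multiplier for sector j is the column-j sum of the Leontief inverse (I − A)⁻¹ = adj(I−A) / det(I−A).
Column 2 of adj(I−A): (0.2000, 0.5700, 0.1900); det(I−A) = 0.5505.
m_2 = (0.2000 + 0.5700 + 0.1900) / 0.5505 = 0.96 / 0.5505 ≈ 1.7439.

m_2 = 1.7439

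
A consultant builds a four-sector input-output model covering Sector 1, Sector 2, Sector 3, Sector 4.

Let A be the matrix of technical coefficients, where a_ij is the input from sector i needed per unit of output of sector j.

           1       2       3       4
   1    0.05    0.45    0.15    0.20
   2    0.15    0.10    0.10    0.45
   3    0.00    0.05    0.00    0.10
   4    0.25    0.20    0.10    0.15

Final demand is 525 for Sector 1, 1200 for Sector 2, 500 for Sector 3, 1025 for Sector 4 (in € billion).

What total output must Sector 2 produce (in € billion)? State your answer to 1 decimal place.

I − A =
  [   0.95    -0.45    -0.15    -0.20]
  [  -0.15     0.90    -0.10    -0.45]
  [   0.00    -0.05     1.00    -0.10]
  [  -0.25    -0.20    -0.10     0.85]
Compute the cofactors C_ij = (−1)^(i+j)·(3×3 minor ij) of I−A; the adjugate is their transpose:
adj(I−A) = Cᵀ =
  [ 0.657500   0.428375   0.181750   0.402875]
  [ 0.241000   0.744250   0.157500   0.469250]
  [ 0.037500   0.068125   0.482250   0.101625]
  [ 0.254500   0.309125   0.147250   0.781625]
det(I−A) = Σ_j (I−A)_1j·C_1j = (0.95)(0.657500) + (-0.45)(0.241000) + (-0.15)(0.037500) + (-0.20)(0.254500) = 0.45965
(I − A)⁻¹ = adj(I−A) / det(I−A) ≈
  [   1.4304     0.9320     0.3954     0.8765]
  [   0.5243     1.6192     0.3427     1.0209]
  [   0.0816     0.1482     1.0492     0.2211]
  [   0.5537     0.6725     0.3204     1.7005]
x = (I − A)⁻¹ d = adj(I−A)·d / det(I−A), with det(I−A) = 0.45965:
  x_1 = (0.657500·525 + 0.428375·1200 + 0.181750·500 + 0.402875·1025) / 0.45965 = 1363.059375 / 0.45965 ≈ 2965.4
  x_2 = (0.241000·525 + 0.744250·1200 + 0.157500·500 + 0.469250·1025) / 0.45965 = 1579.35625 / 0.45965 ≈ 3436.0
  x_3 = (0.037500·525 + 0.068125·1200 + 0.482250·500 + 0.101625·1025) / 0.45965 = 446.728125 / 0.45965 ≈ 971.9
  x_4 = (0.254500·525 + 0.309125·1200 + 0.147250·500 + 0.781625·1025) / 0.45965 = 1379.353125 / 0.45965 ≈ 3000.9

x_2 = 3436.0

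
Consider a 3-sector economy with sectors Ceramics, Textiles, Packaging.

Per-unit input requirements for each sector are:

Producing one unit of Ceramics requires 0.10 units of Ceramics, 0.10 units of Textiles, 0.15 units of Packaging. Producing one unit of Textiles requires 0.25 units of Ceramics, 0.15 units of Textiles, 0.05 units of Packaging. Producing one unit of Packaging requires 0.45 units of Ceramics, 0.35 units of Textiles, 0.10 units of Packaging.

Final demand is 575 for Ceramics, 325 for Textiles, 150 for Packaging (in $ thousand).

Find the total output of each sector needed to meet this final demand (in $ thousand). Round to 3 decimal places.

x_C = 1005.628, x_T = 653.247, x_P = 370.563

I − A =
  [   0.90    -0.25    -0.45]
  [  -0.10     0.85    -0.35]
  [  -0.15    -0.05     0.90]
Cofactors of I−A, C_ij = (−1)^(i+j)·(minor ij) (rows/columns in the sector order above):
  C_11 = (0.85)(0.90) − (-0.35)(-0.05) = 0.7475
  C_12 = −[(-0.10)(0.90) − (-0.35)(-0.15)] = 0.1425
  C_13 = (-0.10)(-0.05) − (0.85)(-0.15) = 0.1325
  C_21 = −[(-0.25)(0.90) − (-0.45)(-0.05)] = 0.2475
  C_22 = (0.90)(0.90) − (-0.45)(-0.15) = 0.7425
  C_23 = −[(0.90)(-0.05) − (-0.25)(-0.15)] = 0.0825
  C_31 = (-0.25)(-0.35) − (-0.45)(0.85) = 0.4700
  C_32 = −[(0.90)(-0.35) − (-0.45)(-0.10)] = 0.3600
  C_33 = (0.90)(0.85) − (-0.25)(-0.10) = 0.7400
det(I−A) = Σ_j (I−A)_1j·C_1j = (0.90)(0.7475) + (-0.25)(0.1425) + (-0.45)(0.1325) = 0.5775
adj(I−A) = Cᵀ =
  [ 0.7475   0.2475   0.4700]
  [ 0.1425   0.7425   0.3600]
  [ 0.1325   0.0825   0.7400]
(I − A)⁻¹ = adj(I−A) / det(I−A) ≈
  [   1.2944     0.4286     0.8139]
  [   0.2468     1.2857     0.6234]
  [   0.2294     0.1429     1.2814]
x = (I − A)⁻¹ d = adj(I−A)·d / det(I−A), with det(I−A) = 0.5775:
  x_C = (0.7475·575 + 0.2475·325 + 0.4700·150) / 0.5775 = 580.75 / 0.5775 ≈ 1005.628
  x_T = (0.1425·575 + 0.7425·325 + 0.3600·150) / 0.5775 = 377.25 / 0.5775 ≈ 653.247
  x_P = (0.1325·575 + 0.0825·325 + 0.7400·150) / 0.5775 = 214.00 / 0.5775 ≈ 370.563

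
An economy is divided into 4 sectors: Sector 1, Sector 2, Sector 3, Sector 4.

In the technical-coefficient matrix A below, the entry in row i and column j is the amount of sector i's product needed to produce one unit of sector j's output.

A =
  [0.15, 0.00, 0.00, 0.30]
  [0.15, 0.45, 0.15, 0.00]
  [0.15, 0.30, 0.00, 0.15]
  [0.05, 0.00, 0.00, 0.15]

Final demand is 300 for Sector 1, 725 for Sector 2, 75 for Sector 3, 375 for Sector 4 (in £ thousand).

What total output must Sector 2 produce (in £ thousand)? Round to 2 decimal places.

I − A =
  [   0.85     0.00     0.00    -0.30]
  [  -0.15     0.55    -0.15     0.00]
  [  -0.15    -0.30     1.00    -0.15]
  [  -0.05     0.00     0.00     0.85]
Compute the cofactors C_ij = (−1)^(i+j)·(3×3 minor ij) of I−A; the adjugate is their transpose:
adj(I−A) = Cᵀ =
  [ 0.429250   0.000000   0.000000   0.151500]
  [ 0.147750   0.707500   0.106125   0.070875]
  [ 0.112500   0.212250   0.389125   0.108375]
  [ 0.025250   0.000000   0.000000   0.429250]
det(I−A) = Σ_j (I−A)_1j·C_1j = (0.85)(0.429250) + (0.00)(0.147750) + (0.00)(0.112500) + (-0.30)(0.025250) = 0.3572875
(I − A)⁻¹ = adj(I−A) / det(I−A) ≈
  [   1.2014     0.0000     0.0000     0.4240]
  [   0.4135     1.9802     0.2970     0.1984]
  [   0.3149     0.5941     1.0891     0.3033]
  [   0.0707     0.0000     0.0000     1.2014]
x = (I − A)⁻¹ d = adj(I−A)·d / det(I−A), with det(I−A) = 0.3572875:
  x_1 = (0.429250·300 + 0.000000·725 + 0.000000·75 + 0.151500·375) / 0.3572875 = 185.5875 / 0.3572875 ≈ 519.43
  x_2 = (0.147750·300 + 0.707500·725 + 0.106125·75 + 0.070875·375) / 0.3572875 = 591.80 / 0.3572875 ≈ 1656.37
  x_3 = (0.112500·300 + 0.212250·725 + 0.389125·75 + 0.108375·375) / 0.3572875 = 257.45625 / 0.3572875 ≈ 720.59
  x_4 = (0.025250·300 + 0.000000·725 + 0.000000·75 + 0.429250·375) / 0.3572875 = 168.54375 / 0.3572875 ≈ 471.73

x_2 = 1656.37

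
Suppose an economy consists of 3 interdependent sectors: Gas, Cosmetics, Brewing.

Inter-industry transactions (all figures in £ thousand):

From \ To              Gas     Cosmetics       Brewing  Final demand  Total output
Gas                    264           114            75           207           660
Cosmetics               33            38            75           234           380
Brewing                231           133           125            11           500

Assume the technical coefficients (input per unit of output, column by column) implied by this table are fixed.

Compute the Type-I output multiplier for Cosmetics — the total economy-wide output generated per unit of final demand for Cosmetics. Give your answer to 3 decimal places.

Technical coefficients a_ij = z_ij / X_j:
  a_11 = 264/660 = 0.40, a_21 = 33/660 = 0.05, a_31 = 231/660 = 0.35
  a_12 = 114/380 = 0.30, a_22 = 38/380 = 0.10, a_32 = 133/380 = 0.35
  a_13 = 75/500 = 0.15, a_23 = 75/500 = 0.15, a_33 = 125/500 = 0.25
I − A =
  [   0.60    -0.30    -0.15]
  [  -0.05     0.90    -0.15]
  [  -0.35    -0.35     0.75]
Cofactors of I−A, C_ij = (−1)^(i+j)·(minor ij) (rows/columns in the sector order above):
  C_11 = (0.90)(0.75) − (-0.15)(-0.35) = 0.6225
  C_12 = −[(-0.05)(0.75) − (-0.15)(-0.35)] = 0.0900
  C_13 = (-0.05)(-0.35) − (0.90)(-0.35) = 0.3325
  C_21 = −[(-0.30)(0.75) − (-0.15)(-0.35)] = 0.2775
  C_22 = (0.60)(0.75) − (-0.15)(-0.35) = 0.3975
  C_23 = −[(0.60)(-0.35) − (-0.30)(-0.35)] = 0.3150
  C_31 = (-0.30)(-0.15) − (-0.15)(0.90) = 0.1800
  C_32 = −[(0.60)(-0.15) − (-0.15)(-0.05)] = 0.0975
  C_33 = (0.60)(0.90) − (-0.30)(-0.05) = 0.5250
det(I−A) = Σ_j (I−A)_1j·C_1j = (0.60)(0.6225) + (-0.30)(0.0900) + (-0.15)(0.3325) = 0.296625
adj(I−A) = Cᵀ =
  [ 0.6225   0.2775   0.1800]
  [ 0.0900   0.3975   0.0975]
  [ 0.3325   0.3150   0.5250]
(I − A)⁻¹ = adj(I−A) / det(I−A) ≈
  [   2.0986     0.9355     0.6068]
  [   0.3034     1.3401     0.3287]
  [   1.1209     1.0619     1.7699]
The output multiplier for sector j is the column-j sum of the Leontief inverse (I − A)⁻¹ = adj(I−A) / det(I−A).
Column 2 of adj(I−A): (0.2775, 0.3975, 0.3150); det(I−A) = 0.296625.
m_2 = (0.2775 + 0.3975 + 0.3150) / 0.296625 = 0.99 / 0.296625 ≈ 3.338.

m_2 = 3.338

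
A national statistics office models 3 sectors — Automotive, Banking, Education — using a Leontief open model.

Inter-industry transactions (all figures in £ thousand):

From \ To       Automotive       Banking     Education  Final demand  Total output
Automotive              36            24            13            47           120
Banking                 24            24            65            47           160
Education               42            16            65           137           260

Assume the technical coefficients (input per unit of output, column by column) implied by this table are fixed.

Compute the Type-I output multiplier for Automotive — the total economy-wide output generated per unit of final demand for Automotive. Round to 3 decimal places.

m_1 = 3.095

Technical coefficients a_ij = z_ij / X_j:
  a_11 = 36/120 = 0.30, a_21 = 24/120 = 0.20, a_31 = 42/120 = 0.35
  a_12 = 24/160 = 0.15, a_22 = 24/160 = 0.15, a_32 = 16/160 = 0.10
  a_13 = 13/260 = 0.05, a_23 = 65/260 = 0.25, a_33 = 65/260 = 0.25
I − A =
  [   0.70    -0.15    -0.05]
  [  -0.20     0.85    -0.25]
  [  -0.35    -0.10     0.75]
Cofactors of I−A, C_ij = (−1)^(i+j)·(minor ij) (rows/columns in the sector order above):
  C_11 = (0.85)(0.75) − (-0.25)(-0.10) = 0.6125
  C_12 = −[(-0.20)(0.75) − (-0.25)(-0.35)] = 0.2375
  C_13 = (-0.20)(-0.10) − (0.85)(-0.35) = 0.3175
  C_21 = −[(-0.15)(0.75) − (-0.05)(-0.10)] = 0.1175
  C_22 = (0.70)(0.75) − (-0.05)(-0.35) = 0.5075
  C_23 = −[(0.70)(-0.10) − (-0.15)(-0.35)] = 0.1225
  C_31 = (-0.15)(-0.25) − (-0.05)(0.85) = 0.0800
  C_32 = −[(0.70)(-0.25) − (-0.05)(-0.20)] = 0.1850
  C_33 = (0.70)(0.85) − (-0.15)(-0.20) = 0.5650
det(I−A) = Σ_j (I−A)_1j·C_1j = (0.70)(0.6125) + (-0.15)(0.2375) + (-0.05)(0.3175) = 0.37725
adj(I−A) = Cᵀ =
  [ 0.6125   0.1175   0.0800]
  [ 0.2375   0.5075   0.1850]
  [ 0.3175   0.1225   0.5650]
(I − A)⁻¹ = adj(I−A) / det(I−A) ≈
  [   1.6236     0.3115     0.2121]
  [   0.6296     1.3453     0.4904]
  [   0.8416     0.3247     1.4977]
The output multiplier for sector j is the column-j sum of the Leontief inverse (I − A)⁻¹ = adj(I−A) / det(I−A).
Column 1 of adj(I−A): (0.6125, 0.2375, 0.3175); det(I−A) = 0.37725.
m_1 = (0.6125 + 0.2375 + 0.3175) / 0.37725 = 1.1675 / 0.37725 ≈ 3.095.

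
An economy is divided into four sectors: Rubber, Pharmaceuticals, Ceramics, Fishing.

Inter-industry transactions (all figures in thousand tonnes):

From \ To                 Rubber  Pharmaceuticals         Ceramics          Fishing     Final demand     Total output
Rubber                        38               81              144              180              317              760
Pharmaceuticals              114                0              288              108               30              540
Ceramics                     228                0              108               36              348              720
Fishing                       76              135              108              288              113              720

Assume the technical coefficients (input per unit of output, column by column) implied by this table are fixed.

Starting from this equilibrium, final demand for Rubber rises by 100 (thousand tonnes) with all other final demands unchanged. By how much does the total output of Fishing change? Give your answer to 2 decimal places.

Technical coefficients a_ij = z_ij / X_j:
  a_11 = 38/760 = 0.05, a_21 = 114/760 = 0.15, a_31 = 228/760 = 0.30, a_41 = 76/760 = 0.10
  a_12 = 81/540 = 0.15, a_22 = 0/540 = 0.00, a_32 = 0/540 = 0.00, a_42 = 135/540 = 0.25
  a_13 = 144/720 = 0.20, a_23 = 288/720 = 0.40, a_33 = 108/720 = 0.15, a_43 = 108/720 = 0.15
  a_14 = 180/720 = 0.25, a_24 = 108/720 = 0.15, a_34 = 36/720 = 0.05, a_44 = 288/720 = 0.40
I − A =
  [   0.95    -0.15    -0.20    -0.25]
  [  -0.15     1.00    -0.40    -0.15]
  [  -0.30     0.00     0.85    -0.05]
  [  -0.10    -0.25    -0.15     0.60]
Compute the cofactors C_ij = (−1)^(i+j)·(3×3 minor ij) of I−A; the adjugate is their transpose:
adj(I−A) = Cᵀ =
  [ 0.465625   0.131000   0.214375   0.244625]
  [ 0.168875   0.407875   0.266000   0.194500]
  [ 0.175625   0.058375   0.484250   0.128125]
  [ 0.191875   0.206375   0.267625   0.710375]
det(I−A) = Σ_j (I−A)_1j·C_1j = (0.95)(0.465625) + (-0.15)(0.168875) + (-0.20)(0.175625) + (-0.25)(0.191875) = 0.33391875
(I − A)⁻¹ = adj(I−A) / det(I−A) ≈
  [   1.3944     0.3923     0.6420     0.7326]
  [   0.5057     1.2215     0.7966     0.5825]
  [   0.5260     0.1748     1.4502     0.3837]
  [   0.5746     0.6180     0.8015     2.1274]
Δx = (I − A)⁻¹ Δd with Δd having +100 in the Rubber component and 0 elsewhere.
So Δx_4 = L_41 · (+100), where L_41 = adj(I−A)_41 / det(I−A) = 0.191875 / 0.33391875.
Δx_4 = 0.191875 × (+100) / 0.33391875 = 19.1875 / 0.33391875 ≈ 57.46.

Δx_4 = 57.46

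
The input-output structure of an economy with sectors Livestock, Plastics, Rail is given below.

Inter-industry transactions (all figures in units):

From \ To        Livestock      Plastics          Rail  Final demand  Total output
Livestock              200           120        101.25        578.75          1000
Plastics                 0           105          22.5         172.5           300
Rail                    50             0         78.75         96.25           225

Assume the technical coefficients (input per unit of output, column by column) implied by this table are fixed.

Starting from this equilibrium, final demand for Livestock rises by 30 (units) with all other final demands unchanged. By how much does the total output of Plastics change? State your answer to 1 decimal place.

Δx_2 = 0.5

Technical coefficients a_ij = z_ij / X_j:
  a_11 = 200/1000 = 0.20, a_21 = 0/1000 = 0.00, a_31 = 50/1000 = 0.05
  a_12 = 120/300 = 0.40, a_22 = 105/300 = 0.35, a_32 = 0/300 = 0.00
  a_13 = 101.25/225 = 0.45, a_23 = 22.5/225 = 0.10, a_33 = 78.75/225 = 0.35
I − A =
  [   0.80    -0.40    -0.45]
  [   0.00     0.65    -0.10]
  [  -0.05     0.00     0.65]
Cofactors of I−A, C_ij = (−1)^(i+j)·(minor ij) (rows/columns in the sector order above):
  C_11 = (0.65)(0.65) − (-0.10)(0.00) = 0.4225
  C_12 = −[(0.00)(0.65) − (-0.10)(-0.05)] = 0.0050
  C_13 = (0.00)(0.00) − (0.65)(-0.05) = 0.0325
  C_21 = −[(-0.40)(0.65) − (-0.45)(0.00)] = 0.2600
  C_22 = (0.80)(0.65) − (-0.45)(-0.05) = 0.4975
  C_23 = −[(0.80)(0.00) − (-0.40)(-0.05)] = 0.0200
  C_31 = (-0.40)(-0.10) − (-0.45)(0.65) = 0.3325
  C_32 = −[(0.80)(-0.10) − (-0.45)(0.00)] = 0.0800
  C_33 = (0.80)(0.65) − (-0.40)(0.00) = 0.5200
det(I−A) = Σ_j (I−A)_1j·C_1j = (0.80)(0.4225) + (-0.40)(0.0050) + (-0.45)(0.0325) = 0.321375
adj(I−A) = Cᵀ =
  [ 0.4225   0.2600   0.3325]
  [ 0.0050   0.4975   0.0800]
  [ 0.0325   0.0200   0.5200]
(I − A)⁻¹ = adj(I−A) / det(I−A) ≈
  [   1.3147     0.8090     1.0346]
  [   0.0156     1.5480     0.2489]
  [   0.1011     0.0622     1.6180]
Δx = (I − A)⁻¹ Δd with Δd having +30 in the Livestock component and 0 elsewhere.
So Δx_2 = L_21 · (+30), where L_21 = adj(I−A)_21 / det(I−A) = 0.0050 / 0.321375.
Δx_2 = 0.0050 × (+30) / 0.321375 = 0.15 / 0.321375 ≈ 0.5.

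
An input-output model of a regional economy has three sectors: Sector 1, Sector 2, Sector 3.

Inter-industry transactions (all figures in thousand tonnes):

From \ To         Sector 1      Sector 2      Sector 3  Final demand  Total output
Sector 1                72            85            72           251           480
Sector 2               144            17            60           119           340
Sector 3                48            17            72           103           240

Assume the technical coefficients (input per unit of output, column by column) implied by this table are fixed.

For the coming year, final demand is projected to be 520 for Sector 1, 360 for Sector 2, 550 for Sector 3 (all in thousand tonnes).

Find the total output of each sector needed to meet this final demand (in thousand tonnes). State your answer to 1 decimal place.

Technical coefficients a_ij = z_ij / X_j:
  a_11 = 72/480 = 0.15, a_21 = 144/480 = 0.30, a_31 = 48/480 = 0.10
  a_12 = 85/340 = 0.25, a_22 = 17/340 = 0.05, a_32 = 17/340 = 0.05
  a_13 = 72/240 = 0.30, a_23 = 60/240 = 0.25, a_33 = 72/240 = 0.30
I − A =
  [   0.85    -0.25    -0.30]
  [  -0.30     0.95    -0.25]
  [  -0.10    -0.05     0.70]
Cofactors of I−A, C_ij = (−1)^(i+j)·(minor ij) (rows/columns in the sector order above):
  C_11 = (0.95)(0.70) − (-0.25)(-0.05) = 0.6525
  C_12 = −[(-0.30)(0.70) − (-0.25)(-0.10)] = 0.2350
  C_13 = (-0.30)(-0.05) − (0.95)(-0.10) = 0.1100
  C_21 = −[(-0.25)(0.70) − (-0.30)(-0.05)] = 0.1900
  C_22 = (0.85)(0.70) − (-0.30)(-0.10) = 0.5650
  C_23 = −[(0.85)(-0.05) − (-0.25)(-0.10)] = 0.0675
  C_31 = (-0.25)(-0.25) − (-0.30)(0.95) = 0.3475
  C_32 = −[(0.85)(-0.25) − (-0.30)(-0.30)] = 0.3025
  C_33 = (0.85)(0.95) − (-0.25)(-0.30) = 0.7325
det(I−A) = Σ_j (I−A)_1j·C_1j = (0.85)(0.6525) + (-0.25)(0.2350) + (-0.30)(0.1100) = 0.462875
adj(I−A) = Cᵀ =
  [ 0.6525   0.1900   0.3475]
  [ 0.2350   0.5650   0.3025]
  [ 0.1100   0.0675   0.7325]
(I − A)⁻¹ = adj(I−A) / det(I−A) ≈
  [   1.4097     0.4105     0.7507]
  [   0.5077     1.2206     0.6535]
  [   0.2376     0.1458     1.5825]
x = (I − A)⁻¹ d = adj(I−A)·d / det(I−A), with det(I−A) = 0.462875:
  x_1 = (0.6525·520 + 0.1900·360 + 0.3475·550) / 0.462875 = 598.825 / 0.462875 ≈ 1293.7
  x_2 = (0.2350·520 + 0.5650·360 + 0.3025·550) / 0.462875 = 491.975 / 0.462875 ≈ 1062.9
  x_3 = (0.1100·520 + 0.0675·360 + 0.7325·550) / 0.462875 = 484.375 / 0.462875 ≈ 1046.4

x_1 = 1293.7, x_2 = 1062.9, x_3 = 1046.4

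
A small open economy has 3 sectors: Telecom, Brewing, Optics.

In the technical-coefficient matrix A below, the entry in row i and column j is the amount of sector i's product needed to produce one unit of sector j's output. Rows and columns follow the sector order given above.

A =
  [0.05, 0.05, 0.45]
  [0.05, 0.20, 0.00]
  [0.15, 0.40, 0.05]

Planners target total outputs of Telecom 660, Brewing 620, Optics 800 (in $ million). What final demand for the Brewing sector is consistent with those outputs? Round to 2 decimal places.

d_B = 463.00

I − A =
  [   0.95    -0.05    -0.45]
  [  -0.05     0.80     0.00]
  [  -0.15    -0.40     0.95]
d = (I − A) x:
  d_T = (+0.95)·660 + (-0.05)·620 + (-0.45)·800 = 236.00
  d_B = (-0.05)·660 + (+0.80)·620 + (+0.00)·800 = 463.00
  d_O = (-0.15)·660 + (-0.40)·620 + (+0.95)·800 = 413.00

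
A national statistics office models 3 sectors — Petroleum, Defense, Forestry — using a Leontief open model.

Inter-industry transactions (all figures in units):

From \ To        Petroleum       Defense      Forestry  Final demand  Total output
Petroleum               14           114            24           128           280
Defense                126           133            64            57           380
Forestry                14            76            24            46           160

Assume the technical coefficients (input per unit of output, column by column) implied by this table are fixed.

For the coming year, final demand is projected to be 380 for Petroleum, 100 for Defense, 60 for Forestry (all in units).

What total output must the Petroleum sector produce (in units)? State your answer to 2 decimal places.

x_P = 713.80

Technical coefficients a_ij = z_ij / X_j:
  a_PP = 14/280 = 0.05, a_DP = 126/280 = 0.45, a_FP = 14/280 = 0.05
  a_PD = 114/380 = 0.30, a_DD = 133/380 = 0.35, a_FD = 76/380 = 0.20
  a_PF = 24/160 = 0.15, a_DF = 64/160 = 0.40, a_FF = 24/160 = 0.15
I − A =
  [   0.95    -0.30    -0.15]
  [  -0.45     0.65    -0.40]
  [  -0.05    -0.20     0.85]
Cofactors of I−A, C_ij = (−1)^(i+j)·(minor ij) (rows/columns in the sector order above):
  C_11 = (0.65)(0.85) − (-0.40)(-0.20) = 0.4725
  C_12 = −[(-0.45)(0.85) − (-0.40)(-0.05)] = 0.4025
  C_13 = (-0.45)(-0.20) − (0.65)(-0.05) = 0.1225
  C_21 = −[(-0.30)(0.85) − (-0.15)(-0.20)] = 0.2850
  C_22 = (0.95)(0.85) − (-0.15)(-0.05) = 0.8000
  C_23 = −[(0.95)(-0.20) − (-0.30)(-0.05)] = 0.2050
  C_31 = (-0.30)(-0.40) − (-0.15)(0.65) = 0.2175
  C_32 = −[(0.95)(-0.40) − (-0.15)(-0.45)] = 0.4475
  C_33 = (0.95)(0.65) − (-0.30)(-0.45) = 0.4825
det(I−A) = Σ_j (I−A)_1j·C_1j = (0.95)(0.4725) + (-0.30)(0.4025) + (-0.15)(0.1225) = 0.30975
adj(I−A) = Cᵀ =
  [ 0.4725   0.2850   0.2175]
  [ 0.4025   0.8000   0.4475]
  [ 0.1225   0.2050   0.4825]
(I − A)⁻¹ = adj(I−A) / det(I−A) ≈
  [   1.5254     0.9201     0.7022]
  [   1.2994     2.5827     1.4447]
  [   0.3955     0.6618     1.5577]
x = (I − A)⁻¹ d = adj(I−A)·d / det(I−A), with det(I−A) = 0.30975:
  x_P = (0.4725·380 + 0.2850·100 + 0.2175·60) / 0.30975 = 221.10 / 0.30975 ≈ 713.80
  x_D = (0.4025·380 + 0.8000·100 + 0.4475·60) / 0.30975 = 259.80 / 0.30975 ≈ 838.74
  x_F = (0.1225·380 + 0.2050·100 + 0.4825·60) / 0.30975 = 96.00 / 0.30975 ≈ 309.93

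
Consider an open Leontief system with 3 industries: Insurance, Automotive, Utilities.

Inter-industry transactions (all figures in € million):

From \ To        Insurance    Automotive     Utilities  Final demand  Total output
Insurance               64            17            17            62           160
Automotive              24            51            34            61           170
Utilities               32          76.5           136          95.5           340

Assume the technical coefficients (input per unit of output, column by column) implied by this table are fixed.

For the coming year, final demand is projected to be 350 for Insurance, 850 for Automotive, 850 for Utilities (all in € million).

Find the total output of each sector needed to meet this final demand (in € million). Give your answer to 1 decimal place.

Technical coefficients a_ij = z_ij / X_j:
  a_11 = 64/160 = 0.40, a_21 = 24/160 = 0.15, a_31 = 32/160 = 0.20
  a_12 = 17/170 = 0.10, a_22 = 51/170 = 0.30, a_32 = 76.5/170 = 0.45
  a_13 = 17/340 = 0.05, a_23 = 34/340 = 0.10, a_33 = 136/340 = 0.40
I − A =
  [   0.60    -0.10    -0.05]
  [  -0.15     0.70    -0.10]
  [  -0.20    -0.45     0.60]
Cofactors of I−A, C_ij = (−1)^(i+j)·(minor ij) (rows/columns in the sector order above):
  C_11 = (0.70)(0.60) − (-0.10)(-0.45) = 0.3750
  C_12 = −[(-0.15)(0.60) − (-0.10)(-0.20)] = 0.1100
  C_13 = (-0.15)(-0.45) − (0.70)(-0.20) = 0.2075
  C_21 = −[(-0.10)(0.60) − (-0.05)(-0.45)] = 0.0825
  C_22 = (0.60)(0.60) − (-0.05)(-0.20) = 0.3500
  C_23 = −[(0.60)(-0.45) − (-0.10)(-0.20)] = 0.2900
  C_31 = (-0.10)(-0.10) − (-0.05)(0.70) = 0.0450
  C_32 = −[(0.60)(-0.10) − (-0.05)(-0.15)] = 0.0675
  C_33 = (0.60)(0.70) − (-0.10)(-0.15) = 0.4050
det(I−A) = Σ_j (I−A)_1j·C_1j = (0.60)(0.3750) + (-0.10)(0.1100) + (-0.05)(0.2075) = 0.203625
adj(I−A) = Cᵀ =
  [ 0.3750   0.0825   0.0450]
  [ 0.1100   0.3500   0.0675]
  [ 0.2075   0.2900   0.4050]
(I − A)⁻¹ = adj(I−A) / det(I−A) ≈
  [   1.8416     0.4052     0.2210]
  [   0.5402     1.7188     0.3315]
  [   1.0190     1.4242     1.9890]
x = (I − A)⁻¹ d = adj(I−A)·d / det(I−A), with det(I−A) = 0.203625:
  x_1 = (0.3750·350 + 0.0825·850 + 0.0450·850) / 0.203625 = 239.625 / 0.203625 ≈ 1176.8
  x_2 = (0.1100·350 + 0.3500·850 + 0.0675·850) / 0.203625 = 393.375 / 0.203625 ≈ 1931.9
  x_3 = (0.2075·350 + 0.2900·850 + 0.4050·850) / 0.203625 = 663.375 / 0.203625 ≈ 3257.8

x_1 = 1176.8, x_2 = 1931.9, x_3 = 3257.8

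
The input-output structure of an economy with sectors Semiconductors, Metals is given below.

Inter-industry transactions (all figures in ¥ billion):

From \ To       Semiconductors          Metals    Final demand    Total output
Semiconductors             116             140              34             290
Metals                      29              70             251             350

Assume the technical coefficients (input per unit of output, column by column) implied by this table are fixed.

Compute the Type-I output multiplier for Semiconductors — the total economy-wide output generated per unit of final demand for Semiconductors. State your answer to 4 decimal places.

m_S = 2.0455

Technical coefficients a_ij = z_ij / X_j:
  a_SS = 116/290 = 0.40, a_MS = 29/290 = 0.10
  a_SM = 140/350 = 0.40, a_MM = 70/350 = 0.20
I − A =
  [   0.60    -0.40]
  [  -0.10     0.80]
det(I−A) = (0.60)(0.80) − (-0.40)(-0.10) = 0.4400
adj(I−A) = [[0.80, 0.40], [0.10, 0.60]]
(I − A)⁻¹ = adj(I−A) / det(I−A) ≈
  [   1.81818     0.90909]
  [   0.22727     1.36364]
The output multiplier for sector j is the column-j sum of the Leontief inverse (I − A)⁻¹ = adj(I−A) / det(I−A).
Column S of adj(I−A): (0.80, 0.10); det(I−A) = 0.4400.
m_S = (0.80 + 0.10) / 0.4400 = 0.90 / 0.4400 ≈ 2.0455.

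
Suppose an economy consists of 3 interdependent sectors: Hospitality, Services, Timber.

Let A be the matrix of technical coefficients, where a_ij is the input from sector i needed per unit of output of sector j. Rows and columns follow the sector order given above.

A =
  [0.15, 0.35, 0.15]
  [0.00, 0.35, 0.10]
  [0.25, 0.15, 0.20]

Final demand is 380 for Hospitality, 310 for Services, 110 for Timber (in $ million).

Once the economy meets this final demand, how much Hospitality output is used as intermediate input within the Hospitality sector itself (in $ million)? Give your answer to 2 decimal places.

I − A =
  [   0.85    -0.35    -0.15]
  [   0.00     0.65    -0.10]
  [  -0.25    -0.15     0.80]
Cofactors of I−A, C_ij = (−1)^(i+j)·(minor ij) (rows/columns in the sector order above):
  C_11 = (0.65)(0.80) − (-0.10)(-0.15) = 0.5050
  C_12 = −[(0.00)(0.80) − (-0.10)(-0.25)] = 0.0250
  C_13 = (0.00)(-0.15) − (0.65)(-0.25) = 0.1625
  C_21 = −[(-0.35)(0.80) − (-0.15)(-0.15)] = 0.3025
  C_22 = (0.85)(0.80) − (-0.15)(-0.25) = 0.6425
  C_23 = −[(0.85)(-0.15) − (-0.35)(-0.25)] = 0.2150
  C_31 = (-0.35)(-0.10) − (-0.15)(0.65) = 0.1325
  C_32 = −[(0.85)(-0.10) − (-0.15)(0.00)] = 0.0850
  C_33 = (0.85)(0.65) − (-0.35)(0.00) = 0.5525
det(I−A) = Σ_j (I−A)_1j·C_1j = (0.85)(0.5050) + (-0.35)(0.0250) + (-0.15)(0.1625) = 0.396125
adj(I−A) = Cᵀ =
  [ 0.5050   0.3025   0.1325]
  [ 0.0250   0.6425   0.0850]
  [ 0.1625   0.2150   0.5525]
(I − A)⁻¹ = adj(I−A) / det(I−A) ≈
  [   1.2749     0.7636     0.3345]
  [   0.0631     1.6220     0.2146]
  [   0.4102     0.5428     1.3948]
First solve x = (I − A)⁻¹ d = adj(I−A)·d / det(I−A); in particular x_1 = (0.5050·380 + 0.3025·310 + 0.1325·110) / 0.396125 = 300.25 / 0.396125 ≈ 757.9678.
Intermediate flow from 1 to 1: z_11 = a_11 · x_1 = 0.15 × 300.25 / 0.396125 = 45.0375 / 0.396125 ≈ 113.70.

z_11 = 113.70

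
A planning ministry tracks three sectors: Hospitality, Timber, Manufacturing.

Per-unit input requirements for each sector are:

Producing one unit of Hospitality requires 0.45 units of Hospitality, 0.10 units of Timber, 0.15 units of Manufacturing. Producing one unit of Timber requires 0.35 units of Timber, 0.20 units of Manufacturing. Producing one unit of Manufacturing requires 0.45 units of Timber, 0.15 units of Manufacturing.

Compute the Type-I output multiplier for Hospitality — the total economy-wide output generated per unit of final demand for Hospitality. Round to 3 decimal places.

m_H = 2.880

I − A =
  [   0.55     0.00     0.00]
  [  -0.10     0.65    -0.45]
  [  -0.15    -0.20     0.85]
Cofactors of I−A, C_ij = (−1)^(i+j)·(minor ij) (rows/columns in the sector order above):
  C_11 = (0.65)(0.85) − (-0.45)(-0.20) = 0.4625
  C_12 = −[(-0.10)(0.85) − (-0.45)(-0.15)] = 0.1525
  C_13 = (-0.10)(-0.20) − (0.65)(-0.15) = 0.1175
  C_21 = −[(0.00)(0.85) − (0.00)(-0.20)] = 0.0000
  C_22 = (0.55)(0.85) − (0.00)(-0.15) = 0.4675
  C_23 = −[(0.55)(-0.20) − (0.00)(-0.15)] = 0.1100
  C_31 = (0.00)(-0.45) − (0.00)(0.65) = 0.0000
  C_32 = −[(0.55)(-0.45) − (0.00)(-0.10)] = 0.2475
  C_33 = (0.55)(0.65) − (0.00)(-0.10) = 0.3575
det(I−A) = Σ_j (I−A)_1j·C_1j = (0.55)(0.4625) + (0.00)(0.1525) + (0.00)(0.1175) = 0.254375
adj(I−A) = Cᵀ =
  [ 0.4625   0.0000   0.0000]
  [ 0.1525   0.4675   0.2475]
  [ 0.1175   0.1100   0.3575]
(I − A)⁻¹ = adj(I−A) / det(I−A) ≈
  [   1.8182     0.0000     0.0000]
  [   0.5995     1.8378     0.9730]
  [   0.4619     0.4324     1.4054]
The output multiplier for sector j is the column-j sum of the Leontief inverse (I − A)⁻¹ = adj(I−A) / det(I−A).
Column H of adj(I−A): (0.4625, 0.1525, 0.1175); det(I−A) = 0.254375.
m_H = (0.4625 + 0.1525 + 0.1175) / 0.254375 = 0.7325 / 0.254375 ≈ 2.880.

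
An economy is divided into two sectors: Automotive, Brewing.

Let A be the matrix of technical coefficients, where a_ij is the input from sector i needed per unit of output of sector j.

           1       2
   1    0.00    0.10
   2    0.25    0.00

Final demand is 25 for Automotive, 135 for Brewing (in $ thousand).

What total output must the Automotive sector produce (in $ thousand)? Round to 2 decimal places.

x_1 = 39.49

I − A =
  [   1.00    -0.10]
  [  -0.25     1.00]
det(I−A) = (1.00)(1.00) − (-0.10)(-0.25) = 0.9750
adj(I−A) = [[1.00, 0.10], [0.25, 1.00]]
(I − A)⁻¹ = adj(I−A) / det(I−A) ≈
  [   1.0256     0.1026]
  [   0.2564     1.0256]
x = (I − A)⁻¹ d = adj(I−A)·d / det(I−A), with det(I−A) = 0.9750:
  x_1 = (1.00·25 + 0.10·135) / 0.9750 = 38.50 / 0.9750 ≈ 39.49
  x_2 = (0.25·25 + 1.00·135) / 0.9750 = 141.25 / 0.9750 ≈ 144.87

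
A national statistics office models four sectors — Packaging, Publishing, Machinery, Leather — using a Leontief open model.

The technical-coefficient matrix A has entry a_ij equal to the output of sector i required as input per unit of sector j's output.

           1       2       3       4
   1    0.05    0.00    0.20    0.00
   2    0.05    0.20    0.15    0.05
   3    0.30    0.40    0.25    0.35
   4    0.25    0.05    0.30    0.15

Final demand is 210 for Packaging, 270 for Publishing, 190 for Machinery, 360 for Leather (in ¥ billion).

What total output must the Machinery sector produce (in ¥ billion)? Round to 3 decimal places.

x_3 = 1319.539

I − A =
  [   0.95     0.00    -0.20     0.00]
  [  -0.05     0.80    -0.15    -0.05]
  [  -0.30    -0.40     0.75    -0.35]
  [  -0.25    -0.05    -0.30     0.85]
Compute the cofactors C_ij = (−1)^(i+j)·(3×3 minor ij) of I−A; the adjugate is their transpose:
adj(I−A) = Cᵀ =
  [ 0.364500   0.071500   0.135500   0.060000]
  [ 0.091875   0.437375   0.146375   0.086000]
  [ 0.296125   0.339625   0.643625   0.285000]
  [ 0.217125   0.166625   0.275625   0.461000]
det(I−A) = Σ_j (I−A)_1j·C_1j = (0.95)(0.364500) + (0.00)(0.091875) + (-0.20)(0.296125) + (0.00)(0.217125) = 0.28705
(I − A)⁻¹ = adj(I−A) / det(I−A) ≈
  [   1.2698     0.2491     0.4720     0.2090]
  [   0.3201     1.5237     0.5099     0.2996]
  [   1.0316     1.1832     2.2422     0.9929]
  [   0.7564     0.5805     0.9602     1.6060]
x = (I − A)⁻¹ d = adj(I−A)·d / det(I−A), with det(I−A) = 0.28705:
  x_1 = (0.364500·210 + 0.071500·270 + 0.135500·190 + 0.060000·360) / 0.28705 = 143.195 / 0.28705 ≈ 498.850
  x_2 = (0.091875·210 + 0.437375·270 + 0.146375·190 + 0.086000·360) / 0.28705 = 196.15625 / 0.28705 ≈ 683.352
  x_3 = (0.296125·210 + 0.339625·270 + 0.643625·190 + 0.285000·360) / 0.28705 = 378.77375 / 0.28705 ≈ 1319.539
  x_4 = (0.217125·210 + 0.166625·270 + 0.275625·190 + 0.461000·360) / 0.28705 = 308.91375 / 0.28705 ≈ 1076.167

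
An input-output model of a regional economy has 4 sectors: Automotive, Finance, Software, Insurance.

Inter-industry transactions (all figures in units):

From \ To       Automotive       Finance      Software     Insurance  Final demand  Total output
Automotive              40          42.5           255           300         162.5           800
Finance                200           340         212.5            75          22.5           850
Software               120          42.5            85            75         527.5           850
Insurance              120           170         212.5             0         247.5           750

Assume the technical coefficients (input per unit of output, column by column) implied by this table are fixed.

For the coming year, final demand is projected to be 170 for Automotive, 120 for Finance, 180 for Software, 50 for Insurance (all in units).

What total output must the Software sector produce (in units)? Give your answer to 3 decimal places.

x_3 = 343.821

Technical coefficients a_ij = z_ij / X_j:
  a_11 = 40/800 = 0.05, a_21 = 200/800 = 0.25, a_31 = 120/800 = 0.15, a_41 = 120/800 = 0.15
  a_12 = 42.5/850 = 0.05, a_22 = 340/850 = 0.40, a_32 = 42.5/850 = 0.05, a_42 = 170/850 = 0.20
  a_13 = 255/850 = 0.30, a_23 = 212.5/850 = 0.25, a_33 = 85/850 = 0.10, a_43 = 212.5/850 = 0.25
  a_14 = 300/750 = 0.40, a_24 = 75/750 = 0.10, a_34 = 75/750 = 0.10, a_44 = 0/750 = 0.00
I − A =
  [   0.95    -0.05    -0.30    -0.40]
  [  -0.25     0.60    -0.25    -0.10]
  [  -0.15    -0.05     0.90    -0.10]
  [  -0.15    -0.20    -0.25     1.00]
Compute the cofactors C_ij = (−1)^(i+j)·(3×3 minor ij) of I−A; the adjugate is their transpose:
adj(I−A) = Cᵀ =
  [ 0.48825   0.14175   0.26775   0.23625]
  [ 0.27725   0.71275   0.35075   0.21725]
  [ 0.11425   0.08375   0.48175   0.10225]
  [ 0.15725   0.18475   0.23075   0.45725]
det(I−A) = Σ_j (I−A)_1j·C_1j = (0.95)(0.48825) + (-0.05)(0.27725) + (-0.30)(0.11425) + (-0.40)(0.15725) = 0.3528
(I − A)⁻¹ = adj(I−A) / det(I−A) ≈
  [   1.3839     0.4018     0.7589     0.6696]
  [   0.7859     2.0203     0.9942     0.6158]
  [   0.3238     0.2374     1.3655     0.2898]
  [   0.4457     0.5237     0.6541     1.2961]
x = (I − A)⁻¹ d = adj(I−A)·d / det(I−A), with det(I−A) = 0.3528:
  x_1 = (0.48825·170 + 0.14175·120 + 0.26775·180 + 0.23625·50) / 0.3528 = 160.02 / 0.3528 ≈ 453.571
  x_2 = (0.27725·170 + 0.71275·120 + 0.35075·180 + 0.21725·50) / 0.3528 = 206.66 / 0.3528 ≈ 585.771
  x_3 = (0.11425·170 + 0.08375·120 + 0.48175·180 + 0.10225·50) / 0.3528 = 121.30 / 0.3528 ≈ 343.821
  x_4 = (0.15725·170 + 0.18475·120 + 0.23075·180 + 0.45725·50) / 0.3528 = 113.30 / 0.3528 ≈ 321.145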